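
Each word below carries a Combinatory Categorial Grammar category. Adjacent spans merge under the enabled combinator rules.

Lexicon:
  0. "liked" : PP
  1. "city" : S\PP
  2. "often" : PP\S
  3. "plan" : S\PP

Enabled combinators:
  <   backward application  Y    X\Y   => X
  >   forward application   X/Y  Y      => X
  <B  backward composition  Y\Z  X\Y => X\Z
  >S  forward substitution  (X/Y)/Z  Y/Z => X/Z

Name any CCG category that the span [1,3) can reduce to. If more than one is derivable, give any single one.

[0,4] S   <
  [0,1] "liked" : PP
  [1,4] S\PP   <B
    [1,3] PP\PP   <B
      [1,2] "city" : S\PP
      [2,3] "often" : PP\S
    [3,4] "plan" : S\PP

PP\PP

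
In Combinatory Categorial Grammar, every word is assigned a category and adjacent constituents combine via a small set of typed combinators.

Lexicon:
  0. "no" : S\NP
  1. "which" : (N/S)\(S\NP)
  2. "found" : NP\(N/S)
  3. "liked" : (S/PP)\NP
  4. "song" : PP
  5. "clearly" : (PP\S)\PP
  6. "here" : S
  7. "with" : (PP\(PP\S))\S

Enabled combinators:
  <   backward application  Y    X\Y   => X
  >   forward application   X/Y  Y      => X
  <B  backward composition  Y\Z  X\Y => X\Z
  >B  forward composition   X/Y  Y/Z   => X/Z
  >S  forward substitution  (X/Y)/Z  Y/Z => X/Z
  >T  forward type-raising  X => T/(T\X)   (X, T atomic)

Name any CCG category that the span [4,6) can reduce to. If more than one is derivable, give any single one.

[0,8] S   >
  [0,4] S/PP   <
    [0,3] NP   <
      [0,2] N/S   <
        [0,1] "no" : S\NP
        [1,2] "which" : (N/S)\(S\NP)
      [2,3] "found" : NP\(N/S)
    [3,4] "liked" : (S/PP)\NP
  [4,8] PP   <
    [4,6] PP\S   <
      [4,5] "song" : PP
      [5,6] "clearly" : (PP\S)\PP
    [6,8] PP\(PP\S)   <
      [6,7] "here" : S
      [7,8] "with" : (PP\(PP\S))\S

PP\S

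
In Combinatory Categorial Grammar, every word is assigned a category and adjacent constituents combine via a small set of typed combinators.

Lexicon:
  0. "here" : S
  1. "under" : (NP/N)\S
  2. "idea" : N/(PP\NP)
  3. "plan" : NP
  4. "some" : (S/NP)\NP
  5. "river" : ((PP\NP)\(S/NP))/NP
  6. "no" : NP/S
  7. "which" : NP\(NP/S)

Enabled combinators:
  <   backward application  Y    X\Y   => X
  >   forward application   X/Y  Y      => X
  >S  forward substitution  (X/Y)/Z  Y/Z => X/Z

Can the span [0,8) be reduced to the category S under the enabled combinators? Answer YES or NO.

S (NP/N)\S N/(PP\NP) NP (S/NP)\NP ((PP\NP)\(S/NP))/NP NP/S NP\(NP/S)
CKY chart[0,8] = {NP}; S ∉ chart

NO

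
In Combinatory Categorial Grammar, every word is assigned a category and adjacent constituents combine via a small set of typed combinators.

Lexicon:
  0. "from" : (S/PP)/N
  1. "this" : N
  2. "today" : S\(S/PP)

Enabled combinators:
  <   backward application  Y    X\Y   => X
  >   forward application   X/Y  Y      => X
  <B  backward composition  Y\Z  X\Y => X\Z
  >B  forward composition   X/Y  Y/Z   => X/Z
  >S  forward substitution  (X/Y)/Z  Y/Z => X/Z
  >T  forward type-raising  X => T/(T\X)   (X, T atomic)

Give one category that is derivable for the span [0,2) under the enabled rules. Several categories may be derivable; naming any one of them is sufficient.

S/PP

[0,3] S   <
  [0,2] S/PP   >
    [0,1] "from" : (S/PP)/N
    [1,2] "this" : N
  [2,3] "today" : S\(S/PP)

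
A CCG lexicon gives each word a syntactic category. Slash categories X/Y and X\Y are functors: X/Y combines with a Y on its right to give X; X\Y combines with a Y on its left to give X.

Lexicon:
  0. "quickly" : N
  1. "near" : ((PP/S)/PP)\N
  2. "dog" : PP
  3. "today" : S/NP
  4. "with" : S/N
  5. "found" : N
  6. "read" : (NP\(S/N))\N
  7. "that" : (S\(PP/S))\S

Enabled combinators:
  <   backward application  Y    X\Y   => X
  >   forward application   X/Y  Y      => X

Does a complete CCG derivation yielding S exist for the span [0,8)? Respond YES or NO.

YES

[0,8] S   <
  [0,3] PP/S   >
    [0,2] (PP/S)/PP   <
      [0,1] "quickly" : N
      [1,2] "near" : ((PP/S)/PP)\N
    [2,3] "dog" : PP
  [3,8] S\(PP/S)   <
    [3,7] S   >
      [3,4] "today" : S/NP
      [4,7] NP   <
        [4,5] "with" : S/N
        [5,7] NP\(S/N)   <
          [5,6] "found" : N
          [6,7] "read" : (NP\(S/N))\N
    [7,8] "that" : (S\(PP/S))\S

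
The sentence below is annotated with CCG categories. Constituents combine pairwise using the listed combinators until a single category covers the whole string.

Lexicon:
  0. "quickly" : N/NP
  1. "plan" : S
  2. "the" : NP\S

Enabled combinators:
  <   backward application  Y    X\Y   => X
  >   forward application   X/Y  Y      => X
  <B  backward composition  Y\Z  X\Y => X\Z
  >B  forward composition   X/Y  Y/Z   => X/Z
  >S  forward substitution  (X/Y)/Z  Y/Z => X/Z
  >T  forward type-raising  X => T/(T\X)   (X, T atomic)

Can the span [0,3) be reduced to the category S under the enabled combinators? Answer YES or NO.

N/NP S NP\S
CKY chart[0,3] = {N, N/(NP\NP), N/(N\N), NP/(NP\N), PP/(PP\N), S/(S\N)}; S ∉ chart

NO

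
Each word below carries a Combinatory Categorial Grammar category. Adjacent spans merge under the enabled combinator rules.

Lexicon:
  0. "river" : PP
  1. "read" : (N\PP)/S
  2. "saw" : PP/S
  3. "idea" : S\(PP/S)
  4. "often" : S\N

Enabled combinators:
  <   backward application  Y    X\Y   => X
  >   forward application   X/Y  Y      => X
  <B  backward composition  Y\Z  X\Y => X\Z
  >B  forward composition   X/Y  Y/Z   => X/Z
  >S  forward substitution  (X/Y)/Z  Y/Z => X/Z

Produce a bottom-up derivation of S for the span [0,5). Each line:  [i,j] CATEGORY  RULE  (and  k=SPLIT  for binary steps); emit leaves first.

[0,5] S   <
  [0,1] "river" : PP
  [1,5] S\PP   <B
    [1,4] N\PP   >
      [1,2] "read" : (N\PP)/S
      [2,4] S   <
        [2,3] "saw" : PP/S
        [3,4] "idea" : S\(PP/S)
    [4,5] "often" : S\N

[0,1] PP  lex  "river"
[1,2] (N\PP)/S  lex  "read"
[2,3] PP/S  lex  "saw"
[3,4] S\(PP/S)  lex  "idea"
[2,4] S  <  k=3
[1,4] N\PP  >  k=2
[4,5] S\N  lex  "often"
[1,5] S\PP  <B  k=4
[0,5] S  <  k=1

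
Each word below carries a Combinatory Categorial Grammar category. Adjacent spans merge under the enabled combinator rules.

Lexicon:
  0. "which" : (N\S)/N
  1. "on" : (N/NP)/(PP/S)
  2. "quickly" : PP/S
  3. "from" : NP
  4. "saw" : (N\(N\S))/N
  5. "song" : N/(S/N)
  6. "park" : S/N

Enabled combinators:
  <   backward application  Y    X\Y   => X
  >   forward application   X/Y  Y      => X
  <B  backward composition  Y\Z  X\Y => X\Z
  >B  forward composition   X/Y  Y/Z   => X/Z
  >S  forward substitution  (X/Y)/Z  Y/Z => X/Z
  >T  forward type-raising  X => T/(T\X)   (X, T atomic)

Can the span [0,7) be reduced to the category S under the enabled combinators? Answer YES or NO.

NO

(N\S)/N (N/NP)/(PP/S) PP/S NP (N\(N\S))/N N/(S/N) S/N
CKY chart[0,7] = {N, N/(N\N), NP/(NP\N), PP/(PP\N), S/(S\N)}; S ∉ chart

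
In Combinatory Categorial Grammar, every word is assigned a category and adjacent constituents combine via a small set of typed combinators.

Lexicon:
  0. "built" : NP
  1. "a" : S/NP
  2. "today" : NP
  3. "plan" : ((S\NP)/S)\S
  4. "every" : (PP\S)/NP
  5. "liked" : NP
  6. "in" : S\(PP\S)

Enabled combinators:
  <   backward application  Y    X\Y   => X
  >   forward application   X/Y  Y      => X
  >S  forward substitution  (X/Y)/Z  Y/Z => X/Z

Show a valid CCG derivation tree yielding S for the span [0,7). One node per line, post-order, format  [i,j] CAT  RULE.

[0,1] NP  lex  "built"
[1,2] S/NP  lex  "a"
[2,3] NP  lex  "today"
[1,3] S  >  k=2
[3,4] ((S\NP)/S)\S  lex  "plan"
[1,4] (S\NP)/S  <  k=3
[4,5] (PP\S)/NP  lex  "every"
[5,6] NP  lex  "liked"
[4,6] PP\S  >  k=5
[6,7] S\(PP\S)  lex  "in"
[4,7] S  <  k=6
[1,7] S\NP  >  k=4
[0,7] S  <  k=1

[0,7] S   <
  [0,1] "built" : NP
  [1,7] S\NP   >
    [1,4] (S\NP)/S   <
      [1,3] S   >
        [1,2] "a" : S/NP
        [2,3] "today" : NP
      [3,4] "plan" : ((S\NP)/S)\S
    [4,7] S   <
      [4,6] PP\S   >
        [4,5] "every" : (PP\S)/NP
        [5,6] "liked" : NP
      [6,7] "in" : S\(PP\S)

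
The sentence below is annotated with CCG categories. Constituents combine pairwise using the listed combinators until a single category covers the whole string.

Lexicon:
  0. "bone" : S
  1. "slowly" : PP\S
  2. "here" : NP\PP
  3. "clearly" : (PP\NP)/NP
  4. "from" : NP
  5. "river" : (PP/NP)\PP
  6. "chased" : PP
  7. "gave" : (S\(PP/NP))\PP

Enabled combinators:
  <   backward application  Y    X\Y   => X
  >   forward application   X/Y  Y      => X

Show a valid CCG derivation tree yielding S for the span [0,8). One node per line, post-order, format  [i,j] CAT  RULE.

[0,8] S   <
  [0,6] PP/NP   <
    [0,5] PP   <
      [0,3] NP   <
        [0,2] PP   <
          [0,1] "bone" : S
          [1,2] "slowly" : PP\S
        [2,3] "here" : NP\PP
      [3,5] PP\NP   >
        [3,4] "clearly" : (PP\NP)/NP
        [4,5] "from" : NP
    [5,6] "river" : (PP/NP)\PP
  [6,8] S\(PP/NP)   <
    [6,7] "chased" : PP
    [7,8] "gave" : (S\(PP/NP))\PP

[0,1] S  lex  "bone"
[1,2] PP\S  lex  "slowly"
[0,2] PP  <  k=1
[2,3] NP\PP  lex  "here"
[0,3] NP  <  k=2
[3,4] (PP\NP)/NP  lex  "clearly"
[4,5] NP  lex  "from"
[3,5] PP\NP  >  k=4
[0,5] PP  <  k=3
[5,6] (PP/NP)\PP  lex  "river"
[0,6] PP/NP  <  k=5
[6,7] PP  lex  "chased"
[7,8] (S\(PP/NP))\PP  lex  "gave"
[6,8] S\(PP/NP)  <  k=7
[0,8] S  <  k=6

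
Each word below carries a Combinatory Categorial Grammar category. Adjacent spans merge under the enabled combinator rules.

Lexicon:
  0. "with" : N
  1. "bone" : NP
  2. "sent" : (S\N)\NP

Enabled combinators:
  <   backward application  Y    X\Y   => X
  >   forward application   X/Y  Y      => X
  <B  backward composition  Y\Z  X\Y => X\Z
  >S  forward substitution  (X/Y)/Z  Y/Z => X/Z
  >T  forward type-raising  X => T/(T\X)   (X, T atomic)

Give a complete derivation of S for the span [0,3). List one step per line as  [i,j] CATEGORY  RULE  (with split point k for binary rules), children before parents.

[0,1] N  lex  "with"
[1,2] NP  lex  "bone"
[2,3] (S\N)\NP  lex  "sent"
[1,3] S\N  <  k=2
[0,3] S  <  k=1

[0,3] S   <
  [0,1] "with" : N
  [1,3] S\N   <
    [1,2] "bone" : NP
    [2,3] "sent" : (S\N)\NP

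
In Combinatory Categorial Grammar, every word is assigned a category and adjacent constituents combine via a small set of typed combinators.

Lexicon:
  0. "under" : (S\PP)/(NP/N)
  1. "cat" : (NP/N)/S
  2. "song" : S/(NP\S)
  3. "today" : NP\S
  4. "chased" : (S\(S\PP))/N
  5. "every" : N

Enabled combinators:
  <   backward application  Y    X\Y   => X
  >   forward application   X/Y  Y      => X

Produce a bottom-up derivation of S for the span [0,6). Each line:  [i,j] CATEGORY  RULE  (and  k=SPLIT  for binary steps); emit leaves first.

[0,1] (S\PP)/(NP/N)  lex  "under"
[1,2] (NP/N)/S  lex  "cat"
[2,3] S/(NP\S)  lex  "song"
[3,4] NP\S  lex  "today"
[2,4] S  >  k=3
[1,4] NP/N  >  k=2
[0,4] S\PP  >  k=1
[4,5] (S\(S\PP))/N  lex  "chased"
[5,6] N  lex  "every"
[4,6] S\(S\PP)  >  k=5
[0,6] S  <  k=4

[0,6] S   <
  [0,4] S\PP   >
    [0,1] "under" : (S\PP)/(NP/N)
    [1,4] NP/N   >
      [1,2] "cat" : (NP/N)/S
      [2,4] S   >
        [2,3] "song" : S/(NP\S)
        [3,4] "today" : NP\S
  [4,6] S\(S\PP)   >
    [4,5] "chased" : (S\(S\PP))/N
    [5,6] "every" : N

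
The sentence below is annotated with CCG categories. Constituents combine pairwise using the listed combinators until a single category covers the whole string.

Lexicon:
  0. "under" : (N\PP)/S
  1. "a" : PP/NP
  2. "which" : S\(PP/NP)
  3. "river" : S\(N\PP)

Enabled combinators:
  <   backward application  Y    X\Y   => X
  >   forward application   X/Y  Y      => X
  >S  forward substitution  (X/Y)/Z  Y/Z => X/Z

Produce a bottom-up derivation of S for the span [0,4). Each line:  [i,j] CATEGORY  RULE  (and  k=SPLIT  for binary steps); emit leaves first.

[0,4] S   <
  [0,3] N\PP   >
    [0,1] "under" : (N\PP)/S
    [1,3] S   <
      [1,2] "a" : PP/NP
      [2,3] "which" : S\(PP/NP)
  [3,4] "river" : S\(N\PP)

[0,1] (N\PP)/S  lex  "under"
[1,2] PP/NP  lex  "a"
[2,3] S\(PP/NP)  lex  "which"
[1,3] S  <  k=2
[0,3] N\PP  >  k=1
[3,4] S\(N\PP)  lex  "river"
[0,4] S  <  k=3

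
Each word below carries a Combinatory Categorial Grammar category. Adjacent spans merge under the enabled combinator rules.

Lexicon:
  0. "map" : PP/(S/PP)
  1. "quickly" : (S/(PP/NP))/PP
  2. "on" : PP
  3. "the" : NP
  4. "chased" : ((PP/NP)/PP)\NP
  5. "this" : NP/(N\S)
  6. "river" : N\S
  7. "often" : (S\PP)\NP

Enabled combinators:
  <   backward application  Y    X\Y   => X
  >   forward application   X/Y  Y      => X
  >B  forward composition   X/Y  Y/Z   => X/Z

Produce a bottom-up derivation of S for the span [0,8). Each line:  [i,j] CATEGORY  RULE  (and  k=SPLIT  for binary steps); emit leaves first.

[0,8] S   <
  [0,5] PP   >
    [0,1] "map" : PP/(S/PP)
    [1,5] S/PP   >B
      [1,3] S/(PP/NP)   >
        [1,2] "quickly" : (S/(PP/NP))/PP
        [2,3] "on" : PP
      [3,5] (PP/NP)/PP   <
        [3,4] "the" : NP
        [4,5] "chased" : ((PP/NP)/PP)\NP
  [5,8] S\PP   <
    [5,7] NP   >
      [5,6] "this" : NP/(N\S)
      [6,7] "river" : N\S
    [7,8] "often" : (S\PP)\NP

[0,1] PP/(S/PP)  lex  "map"
[1,2] (S/(PP/NP))/PP  lex  "quickly"
[2,3] PP  lex  "on"
[1,3] S/(PP/NP)  >  k=2
[3,4] NP  lex  "the"
[4,5] ((PP/NP)/PP)\NP  lex  "chased"
[3,5] (PP/NP)/PP  <  k=4
[1,5] S/PP  >B  k=3
[0,5] PP  >  k=1
[5,6] NP/(N\S)  lex  "this"
[6,7] N\S  lex  "river"
[5,7] NP  >  k=6
[7,8] (S\PP)\NP  lex  "often"
[5,8] S\PP  <  k=7
[0,8] S  <  k=5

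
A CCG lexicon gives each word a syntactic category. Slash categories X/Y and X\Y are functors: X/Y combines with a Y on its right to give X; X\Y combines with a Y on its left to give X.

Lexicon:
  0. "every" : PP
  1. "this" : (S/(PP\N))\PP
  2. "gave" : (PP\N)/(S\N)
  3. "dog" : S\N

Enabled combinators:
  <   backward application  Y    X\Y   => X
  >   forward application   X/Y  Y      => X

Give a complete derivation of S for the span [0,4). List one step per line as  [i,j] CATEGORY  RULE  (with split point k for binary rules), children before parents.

[0,4] S   >
  [0,2] S/(PP\N)   <
    [0,1] "every" : PP
    [1,2] "this" : (S/(PP\N))\PP
  [2,4] PP\N   >
    [2,3] "gave" : (PP\N)/(S\N)
    [3,4] "dog" : S\N

[0,1] PP  lex  "every"
[1,2] (S/(PP\N))\PP  lex  "this"
[0,2] S/(PP\N)  <  k=1
[2,3] (PP\N)/(S\N)  lex  "gave"
[3,4] S\N  lex  "dog"
[2,4] PP\N  >  k=3
[0,4] S  >  k=2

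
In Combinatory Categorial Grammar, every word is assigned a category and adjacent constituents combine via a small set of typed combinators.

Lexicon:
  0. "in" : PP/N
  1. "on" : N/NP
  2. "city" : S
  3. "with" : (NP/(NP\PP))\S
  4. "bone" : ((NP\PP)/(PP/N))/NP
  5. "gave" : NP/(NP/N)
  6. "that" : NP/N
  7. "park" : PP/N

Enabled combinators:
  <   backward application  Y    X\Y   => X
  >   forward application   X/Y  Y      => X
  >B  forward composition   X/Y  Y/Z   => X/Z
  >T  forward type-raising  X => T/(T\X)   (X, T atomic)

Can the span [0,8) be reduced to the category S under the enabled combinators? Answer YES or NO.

NO

PP/N N/NP S (NP/(NP\PP))\S ((NP\PP)/(PP/N))/NP NP/(NP/N) NP/N PP/N
CKY chart[0,8] = {N/(N\PP), NP/(NP\PP), PP, PP/(NP\NP), PP/(N\N), PP/(PP\PP), S/(S\PP)}; S ∉ chart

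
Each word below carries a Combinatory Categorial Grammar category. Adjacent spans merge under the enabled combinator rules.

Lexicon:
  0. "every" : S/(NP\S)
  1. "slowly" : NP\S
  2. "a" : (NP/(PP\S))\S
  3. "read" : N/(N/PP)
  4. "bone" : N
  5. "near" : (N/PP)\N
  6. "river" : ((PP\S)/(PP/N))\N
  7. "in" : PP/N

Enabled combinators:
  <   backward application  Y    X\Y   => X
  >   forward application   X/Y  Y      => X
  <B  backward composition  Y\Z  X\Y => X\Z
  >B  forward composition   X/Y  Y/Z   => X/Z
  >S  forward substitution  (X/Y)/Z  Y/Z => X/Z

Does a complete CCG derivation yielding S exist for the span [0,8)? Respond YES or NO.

S/(NP\S) NP\S (NP/(PP\S))\S N/(N/PP) N (N/PP)\N ((PP\S)/(PP/N))\N PP/N
CKY chart[0,8] = {NP}; S ∉ chart

NO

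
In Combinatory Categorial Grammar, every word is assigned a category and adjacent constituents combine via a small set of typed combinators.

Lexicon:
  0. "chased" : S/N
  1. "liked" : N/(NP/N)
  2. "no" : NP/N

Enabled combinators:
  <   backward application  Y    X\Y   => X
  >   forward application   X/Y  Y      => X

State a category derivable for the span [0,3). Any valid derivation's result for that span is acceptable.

S

[0,3] S   >
  [0,1] "chased" : S/N
  [1,3] N   >
    [1,2] "liked" : N/(NP/N)
    [2,3] "no" : NP/N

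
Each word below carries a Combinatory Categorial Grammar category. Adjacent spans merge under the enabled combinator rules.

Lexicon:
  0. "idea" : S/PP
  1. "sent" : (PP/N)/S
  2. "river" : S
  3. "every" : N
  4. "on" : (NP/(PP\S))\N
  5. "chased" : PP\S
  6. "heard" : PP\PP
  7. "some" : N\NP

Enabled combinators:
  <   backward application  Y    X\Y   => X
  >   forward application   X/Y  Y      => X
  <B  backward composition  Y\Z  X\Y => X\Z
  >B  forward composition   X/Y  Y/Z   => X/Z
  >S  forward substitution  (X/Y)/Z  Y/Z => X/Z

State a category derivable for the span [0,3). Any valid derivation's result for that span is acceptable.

S/N

[0,8] S   >
  [0,3] S/N   >B
    [0,1] "idea" : S/PP
    [1,3] PP/N   >
      [1,2] "sent" : (PP/N)/S
      [2,3] "river" : S
  [3,8] N   <
    [3,7] NP   >
      [3,5] NP/(PP\S)   <
        [3,4] "every" : N
        [4,5] "on" : (NP/(PP\S))\N
      [5,7] PP\S   <B
        [5,6] "chased" : PP\S
        [6,7] "heard" : PP\PP
    [7,8] "some" : N\NP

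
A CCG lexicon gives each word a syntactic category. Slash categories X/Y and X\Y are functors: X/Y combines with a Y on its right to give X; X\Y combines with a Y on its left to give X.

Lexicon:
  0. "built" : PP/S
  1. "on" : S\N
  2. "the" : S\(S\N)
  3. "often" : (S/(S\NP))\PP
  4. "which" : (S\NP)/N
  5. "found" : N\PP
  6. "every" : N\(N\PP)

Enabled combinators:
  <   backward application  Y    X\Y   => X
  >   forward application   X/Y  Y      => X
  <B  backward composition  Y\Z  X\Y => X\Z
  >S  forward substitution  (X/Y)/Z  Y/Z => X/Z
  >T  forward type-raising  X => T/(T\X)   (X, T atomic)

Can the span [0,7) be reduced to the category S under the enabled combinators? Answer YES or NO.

[0,7] S   >
  [0,4] S/(S\NP)   <
    [0,3] PP   >
      [0,1] "built" : PP/S
      [1,3] S   <
        [1,2] "on" : S\N
        [2,3] "the" : S\(S\N)
    [3,4] "often" : (S/(S\NP))\PP
  [4,7] S\NP   >
    [4,5] "which" : (S\NP)/N
    [5,7] N   <
      [5,6] "found" : N\PP
      [6,7] "every" : N\(N\PP)

YES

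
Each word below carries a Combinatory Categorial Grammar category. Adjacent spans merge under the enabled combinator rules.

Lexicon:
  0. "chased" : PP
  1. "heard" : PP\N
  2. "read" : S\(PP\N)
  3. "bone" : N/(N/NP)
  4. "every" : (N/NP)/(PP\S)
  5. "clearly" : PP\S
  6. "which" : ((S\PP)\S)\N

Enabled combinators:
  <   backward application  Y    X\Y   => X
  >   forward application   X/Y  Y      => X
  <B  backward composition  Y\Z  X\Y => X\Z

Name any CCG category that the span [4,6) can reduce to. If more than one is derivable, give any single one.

[0,7] S   <
  [0,1] "chased" : PP
  [1,7] S\PP   <
    [1,3] S   <
      [1,2] "heard" : PP\N
      [2,3] "read" : S\(PP\N)
    [3,7] (S\PP)\S   <
      [3,6] N   >
        [3,4] "bone" : N/(N/NP)
        [4,6] N/NP   >
          [4,5] "every" : (N/NP)/(PP\S)
          [5,6] "clearly" : PP\S
      [6,7] "which" : ((S\PP)\S)\N

N/NP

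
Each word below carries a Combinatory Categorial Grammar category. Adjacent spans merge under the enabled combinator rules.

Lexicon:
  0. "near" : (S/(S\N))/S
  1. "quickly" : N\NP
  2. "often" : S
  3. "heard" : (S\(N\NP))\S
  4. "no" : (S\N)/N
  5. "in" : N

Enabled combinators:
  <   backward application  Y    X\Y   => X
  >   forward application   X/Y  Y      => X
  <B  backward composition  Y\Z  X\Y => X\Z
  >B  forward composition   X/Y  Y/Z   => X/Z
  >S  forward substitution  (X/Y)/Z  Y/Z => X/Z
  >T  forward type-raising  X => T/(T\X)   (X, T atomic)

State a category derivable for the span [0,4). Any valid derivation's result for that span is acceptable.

[0,6] S   >
  [0,4] S/(S\N)   >
    [0,1] "near" : (S/(S\N))/S
    [1,4] S   <
      [1,2] "quickly" : N\NP
      [2,4] S\(N\NP)   <
        [2,3] "often" : S
        [3,4] "heard" : (S\(N\NP))\S
  [4,6] S\N   >
    [4,5] "no" : (S\N)/N
    [5,6] "in" : N

S/(S\N)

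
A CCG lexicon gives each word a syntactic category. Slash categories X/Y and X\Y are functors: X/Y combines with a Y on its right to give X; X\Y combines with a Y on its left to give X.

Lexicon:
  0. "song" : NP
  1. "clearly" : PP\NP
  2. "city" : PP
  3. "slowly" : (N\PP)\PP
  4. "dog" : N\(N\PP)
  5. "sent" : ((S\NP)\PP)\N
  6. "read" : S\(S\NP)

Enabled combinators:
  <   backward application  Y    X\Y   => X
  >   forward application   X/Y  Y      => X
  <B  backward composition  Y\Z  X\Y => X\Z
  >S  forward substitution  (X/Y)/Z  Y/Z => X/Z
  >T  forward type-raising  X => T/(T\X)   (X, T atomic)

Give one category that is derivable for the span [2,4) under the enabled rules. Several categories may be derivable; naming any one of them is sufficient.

[0,7] S   <
  [0,6] S\NP   <
    [0,2] PP   >
      [0,1] PP/(PP\NP)   >T
        [0,1] "song" : NP
      [1,2] "clearly" : PP\NP
    [2,6] (S\NP)\PP   <
      [2,5] N   <
        [2,4] N\PP   <
          [2,3] "city" : PP
          [3,4] "slowly" : (N\PP)\PP
        [4,5] "dog" : N\(N\PP)
      [5,6] "sent" : ((S\NP)\PP)\N
  [6,7] "read" : S\(S\NP)

N\PP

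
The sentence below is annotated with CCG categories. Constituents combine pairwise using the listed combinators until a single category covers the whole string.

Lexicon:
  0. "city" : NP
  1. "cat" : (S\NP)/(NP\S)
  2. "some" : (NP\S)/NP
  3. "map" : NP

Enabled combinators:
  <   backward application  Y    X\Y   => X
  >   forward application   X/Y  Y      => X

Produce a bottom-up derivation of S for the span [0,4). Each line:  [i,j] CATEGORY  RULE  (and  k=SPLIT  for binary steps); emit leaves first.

[0,1] NP  lex  "city"
[1,2] (S\NP)/(NP\S)  lex  "cat"
[2,3] (NP\S)/NP  lex  "some"
[3,4] NP  lex  "map"
[2,4] NP\S  >  k=3
[1,4] S\NP  >  k=2
[0,4] S  <  k=1

[0,4] S   <
  [0,1] "city" : NP
  [1,4] S\NP   >
    [1,2] "cat" : (S\NP)/(NP\S)
    [2,4] NP\S   >
      [2,3] "some" : (NP\S)/NP
      [3,4] "map" : NP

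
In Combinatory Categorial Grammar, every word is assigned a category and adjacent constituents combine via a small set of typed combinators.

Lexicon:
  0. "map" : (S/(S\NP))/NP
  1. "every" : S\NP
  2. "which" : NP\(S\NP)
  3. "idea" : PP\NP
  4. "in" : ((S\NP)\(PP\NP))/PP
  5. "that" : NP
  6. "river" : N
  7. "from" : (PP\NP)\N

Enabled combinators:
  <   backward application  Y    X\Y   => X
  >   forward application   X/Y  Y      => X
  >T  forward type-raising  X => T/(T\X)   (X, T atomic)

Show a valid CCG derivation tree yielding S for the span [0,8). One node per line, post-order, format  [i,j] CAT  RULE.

[0,8] S   >
  [0,3] S/(S\NP)   >
    [0,1] "map" : (S/(S\NP))/NP
    [1,3] NP   <
      [1,2] "every" : S\NP
      [2,3] "which" : NP\(S\NP)
  [3,8] S\NP   <
    [3,4] "idea" : PP\NP
    [4,8] (S\NP)\(PP\NP)   >
      [4,5] "in" : ((S\NP)\(PP\NP))/PP
      [5,8] PP   >
        [5,6] PP/(PP\NP)   >T
          [5,6] "that" : NP
        [6,8] PP\NP   <
          [6,7] "river" : N
          [7,8] "from" : (PP\NP)\N

[0,1] (S/(S\NP))/NP  lex  "map"
[1,2] S\NP  lex  "every"
[2,3] NP\(S\NP)  lex  "which"
[1,3] NP  <  k=2
[0,3] S/(S\NP)  >  k=1
[3,4] PP\NP  lex  "idea"
[4,5] ((S\NP)\(PP\NP))/PP  lex  "in"
[5,6] NP  lex  "that"
[5,6] PP/(PP\NP)  >T
[6,7] N  lex  "river"
[7,8] (PP\NP)\N  lex  "from"
[6,8] PP\NP  <  k=7
[5,8] PP  >  k=6
[4,8] (S\NP)\(PP\NP)  >  k=5
[3,8] S\NP  <  k=4
[0,8] S  >  k=3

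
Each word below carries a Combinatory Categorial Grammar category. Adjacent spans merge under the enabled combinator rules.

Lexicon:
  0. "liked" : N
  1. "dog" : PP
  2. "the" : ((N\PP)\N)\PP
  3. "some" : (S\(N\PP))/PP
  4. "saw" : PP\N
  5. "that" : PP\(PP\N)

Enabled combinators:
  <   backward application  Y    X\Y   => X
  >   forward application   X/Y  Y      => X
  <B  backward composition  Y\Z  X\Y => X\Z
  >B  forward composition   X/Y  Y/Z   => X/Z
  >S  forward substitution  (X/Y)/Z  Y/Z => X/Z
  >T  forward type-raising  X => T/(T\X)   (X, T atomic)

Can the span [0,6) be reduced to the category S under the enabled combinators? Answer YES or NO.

[0,6] S   >
  [0,1] S/(S\N)   >T
    [0,1] "liked" : N
  [1,6] S\N   <B
    [1,3] (N\PP)\N   <
      [1,2] "dog" : PP
      [2,3] "the" : ((N\PP)\N)\PP
    [3,6] S\(N\PP)   >
      [3,4] "some" : (S\(N\PP))/PP
      [4,6] PP   <
        [4,5] "saw" : PP\N
        [5,6] "that" : PP\(PP\N)

YES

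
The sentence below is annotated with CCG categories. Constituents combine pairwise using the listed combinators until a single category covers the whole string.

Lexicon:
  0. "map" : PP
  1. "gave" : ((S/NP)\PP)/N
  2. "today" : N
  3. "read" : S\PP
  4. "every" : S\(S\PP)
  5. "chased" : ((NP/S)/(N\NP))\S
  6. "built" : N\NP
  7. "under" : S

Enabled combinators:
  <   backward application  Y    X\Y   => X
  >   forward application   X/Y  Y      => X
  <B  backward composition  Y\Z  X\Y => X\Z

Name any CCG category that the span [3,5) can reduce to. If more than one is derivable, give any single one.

S

[0,8] S   >
  [0,3] S/NP   <
    [0,1] "map" : PP
    [1,3] (S/NP)\PP   >
      [1,2] "gave" : ((S/NP)\PP)/N
      [2,3] "today" : N
  [3,8] NP   >
    [3,7] NP/S   >
      [3,6] (NP/S)/(N\NP)   <
        [3,5] S   <
          [3,4] "read" : S\PP
          [4,5] "every" : S\(S\PP)
        [5,6] "chased" : ((NP/S)/(N\NP))\S
      [6,7] "built" : N\NP
    [7,8] "under" : S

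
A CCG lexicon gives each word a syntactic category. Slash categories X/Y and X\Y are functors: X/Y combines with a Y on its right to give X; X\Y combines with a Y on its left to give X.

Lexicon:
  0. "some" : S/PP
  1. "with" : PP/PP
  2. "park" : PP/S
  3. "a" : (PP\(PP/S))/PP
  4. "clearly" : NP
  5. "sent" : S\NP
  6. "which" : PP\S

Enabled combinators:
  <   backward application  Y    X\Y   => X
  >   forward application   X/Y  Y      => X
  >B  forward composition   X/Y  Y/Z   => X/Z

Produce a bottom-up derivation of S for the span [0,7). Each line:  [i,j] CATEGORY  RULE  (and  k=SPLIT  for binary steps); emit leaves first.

[0,1] S/PP  lex  "some"
[1,2] PP/PP  lex  "with"
[0,2] S/PP  >B  k=1
[2,3] PP/S  lex  "park"
[3,4] (PP\(PP/S))/PP  lex  "a"
[4,5] NP  lex  "clearly"
[5,6] S\NP  lex  "sent"
[4,6] S  <  k=5
[6,7] PP\S  lex  "which"
[4,7] PP  <  k=6
[3,7] PP\(PP/S)  >  k=4
[2,7] PP  <  k=3
[0,7] S  >  k=2

[0,7] S   >
  [0,2] S/PP   >B
    [0,1] "some" : S/PP
    [1,2] "with" : PP/PP
  [2,7] PP   <
    [2,3] "park" : PP/S
    [3,7] PP\(PP/S)   >
      [3,4] "a" : (PP\(PP/S))/PP
      [4,7] PP   <
        [4,6] S   <
          [4,5] "clearly" : NP
          [5,6] "sent" : S\NP
        [6,7] "which" : PP\S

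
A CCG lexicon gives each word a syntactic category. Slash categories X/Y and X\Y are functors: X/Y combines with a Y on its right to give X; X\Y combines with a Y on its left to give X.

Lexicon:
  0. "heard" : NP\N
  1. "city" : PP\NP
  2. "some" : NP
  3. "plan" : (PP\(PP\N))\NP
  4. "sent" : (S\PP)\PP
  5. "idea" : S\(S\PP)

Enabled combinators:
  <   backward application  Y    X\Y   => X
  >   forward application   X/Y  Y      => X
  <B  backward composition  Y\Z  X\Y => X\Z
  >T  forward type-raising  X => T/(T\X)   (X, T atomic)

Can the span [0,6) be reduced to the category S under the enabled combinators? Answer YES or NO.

[0,6] S   <
  [0,5] S\PP   <
    [0,4] PP   <
      [0,2] PP\N   <B
        [0,1] "heard" : NP\N
        [1,2] "city" : PP\NP
      [2,4] PP\(PP\N)   <
        [2,3] "some" : NP
        [3,4] "plan" : (PP\(PP\N))\NP
    [4,5] "sent" : (S\PP)\PP
  [5,6] "idea" : S\(S\PP)

YES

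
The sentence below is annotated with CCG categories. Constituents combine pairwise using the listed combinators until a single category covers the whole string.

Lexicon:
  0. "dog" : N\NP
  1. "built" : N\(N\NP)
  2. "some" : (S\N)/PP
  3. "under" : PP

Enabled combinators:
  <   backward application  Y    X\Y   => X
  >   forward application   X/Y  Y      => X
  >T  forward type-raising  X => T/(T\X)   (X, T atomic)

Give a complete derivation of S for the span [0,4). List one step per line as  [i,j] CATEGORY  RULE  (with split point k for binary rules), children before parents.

[0,4] S   <
  [0,2] N   <
    [0,1] "dog" : N\NP
    [1,2] "built" : N\(N\NP)
  [2,4] S\N   >
    [2,3] "some" : (S\N)/PP
    [3,4] "under" : PP

[0,1] N\NP  lex  "dog"
[1,2] N\(N\NP)  lex  "built"
[0,2] N  <  k=1
[2,3] (S\N)/PP  lex  "some"
[3,4] PP  lex  "under"
[2,4] S\N  >  k=3
[0,4] S  <  k=2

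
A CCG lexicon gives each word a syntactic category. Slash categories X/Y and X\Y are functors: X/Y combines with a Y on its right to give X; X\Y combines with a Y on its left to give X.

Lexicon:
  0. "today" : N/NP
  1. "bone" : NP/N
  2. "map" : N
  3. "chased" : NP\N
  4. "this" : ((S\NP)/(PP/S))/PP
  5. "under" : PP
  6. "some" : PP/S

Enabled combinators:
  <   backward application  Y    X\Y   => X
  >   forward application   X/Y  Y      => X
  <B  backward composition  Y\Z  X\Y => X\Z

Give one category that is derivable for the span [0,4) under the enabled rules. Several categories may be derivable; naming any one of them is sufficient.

[0,7] S   <
  [0,4] NP   <
    [0,3] N   >
      [0,1] "today" : N/NP
      [1,3] NP   >
        [1,2] "bone" : NP/N
        [2,3] "map" : N
    [3,4] "chased" : NP\N
  [4,7] S\NP   >
    [4,6] (S\NP)/(PP/S)   >
      [4,5] "this" : ((S\NP)/(PP/S))/PP
      [5,6] "under" : PP
    [6,7] "some" : PP/S

NP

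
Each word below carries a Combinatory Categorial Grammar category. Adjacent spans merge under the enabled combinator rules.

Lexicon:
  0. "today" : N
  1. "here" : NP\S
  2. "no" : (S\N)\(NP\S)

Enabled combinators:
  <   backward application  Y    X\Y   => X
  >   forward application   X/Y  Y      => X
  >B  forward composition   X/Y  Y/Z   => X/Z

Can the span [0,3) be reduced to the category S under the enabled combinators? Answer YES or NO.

[0,3] S   <
  [0,1] "today" : N
  [1,3] S\N   <
    [1,2] "here" : NP\S
    [2,3] "no" : (S\N)\(NP\S)

YES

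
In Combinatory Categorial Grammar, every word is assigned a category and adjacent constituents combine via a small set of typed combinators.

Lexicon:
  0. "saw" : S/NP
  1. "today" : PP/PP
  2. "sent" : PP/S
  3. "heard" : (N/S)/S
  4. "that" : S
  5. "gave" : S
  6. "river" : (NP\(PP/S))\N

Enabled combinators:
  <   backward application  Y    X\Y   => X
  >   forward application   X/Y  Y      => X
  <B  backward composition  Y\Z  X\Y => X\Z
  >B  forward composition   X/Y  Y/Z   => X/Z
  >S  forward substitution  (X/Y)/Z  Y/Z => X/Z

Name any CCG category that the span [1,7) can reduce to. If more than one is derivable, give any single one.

[0,7] S   >
  [0,1] "saw" : S/NP
  [1,7] NP   <
    [1,3] PP/S   >B
      [1,2] "today" : PP/PP
      [2,3] "sent" : PP/S
    [3,7] NP\(PP/S)   <
      [3,6] N   >
        [3,5] N/S   >
          [3,4] "heard" : (N/S)/S
          [4,5] "that" : S
        [5,6] "gave" : S
      [6,7] "river" : (NP\(PP/S))\N

NP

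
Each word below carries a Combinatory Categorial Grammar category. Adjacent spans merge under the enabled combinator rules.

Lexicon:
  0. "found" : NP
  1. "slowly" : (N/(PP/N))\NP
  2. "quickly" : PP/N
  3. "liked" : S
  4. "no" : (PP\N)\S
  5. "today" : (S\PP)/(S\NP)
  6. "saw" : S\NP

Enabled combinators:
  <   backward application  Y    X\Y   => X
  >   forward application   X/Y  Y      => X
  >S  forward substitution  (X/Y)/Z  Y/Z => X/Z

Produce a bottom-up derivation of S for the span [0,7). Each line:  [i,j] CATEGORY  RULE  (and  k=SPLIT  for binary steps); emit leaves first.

[0,7] S   <
  [0,5] PP   <
    [0,3] N   >
      [0,2] N/(PP/N)   <
        [0,1] "found" : NP
        [1,2] "slowly" : (N/(PP/N))\NP
      [2,3] "quickly" : PP/N
    [3,5] PP\N   <
      [3,4] "liked" : S
      [4,5] "no" : (PP\N)\S
  [5,7] S\PP   >
    [5,6] "today" : (S\PP)/(S\NP)
    [6,7] "saw" : S\NP

[0,1] NP  lex  "found"
[1,2] (N/(PP/N))\NP  lex  "slowly"
[0,2] N/(PP/N)  <  k=1
[2,3] PP/N  lex  "quickly"
[0,3] N  >  k=2
[3,4] S  lex  "liked"
[4,5] (PP\N)\S  lex  "no"
[3,5] PP\N  <  k=4
[0,5] PP  <  k=3
[5,6] (S\PP)/(S\NP)  lex  "today"
[6,7] S\NP  lex  "saw"
[5,7] S\PP  >  k=6
[0,7] S  <  k=5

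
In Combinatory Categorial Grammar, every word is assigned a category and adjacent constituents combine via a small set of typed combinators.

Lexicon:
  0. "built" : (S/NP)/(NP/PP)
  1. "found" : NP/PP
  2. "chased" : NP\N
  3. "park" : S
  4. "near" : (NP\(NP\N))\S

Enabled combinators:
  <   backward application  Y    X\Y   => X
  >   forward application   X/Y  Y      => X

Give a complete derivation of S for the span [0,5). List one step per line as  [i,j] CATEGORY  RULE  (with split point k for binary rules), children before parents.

[0,1] (S/NP)/(NP/PP)  lex  "built"
[1,2] NP/PP  lex  "found"
[0,2] S/NP  >  k=1
[2,3] NP\N  lex  "chased"
[3,4] S  lex  "park"
[4,5] (NP\(NP\N))\S  lex  "near"
[3,5] NP\(NP\N)  <  k=4
[2,5] NP  <  k=3
[0,5] S  >  k=2

[0,5] S   >
  [0,2] S/NP   >
    [0,1] "built" : (S/NP)/(NP/PP)
    [1,2] "found" : NP/PP
  [2,5] NP   <
    [2,3] "chased" : NP\N
    [3,5] NP\(NP\N)   <
      [3,4] "park" : S
      [4,5] "near" : (NP\(NP\N))\S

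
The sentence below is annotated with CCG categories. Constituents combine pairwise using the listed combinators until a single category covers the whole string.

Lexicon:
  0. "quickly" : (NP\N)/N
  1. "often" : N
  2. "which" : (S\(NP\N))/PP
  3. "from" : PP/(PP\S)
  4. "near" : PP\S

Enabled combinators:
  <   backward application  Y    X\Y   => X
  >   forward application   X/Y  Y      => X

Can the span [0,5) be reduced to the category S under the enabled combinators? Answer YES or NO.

[0,5] S   <
  [0,2] NP\N   >
    [0,1] "quickly" : (NP\N)/N
    [1,2] "often" : N
  [2,5] S\(NP\N)   >
    [2,3] "which" : (S\(NP\N))/PP
    [3,5] PP   >
      [3,4] "from" : PP/(PP\S)
      [4,5] "near" : PP\S

YES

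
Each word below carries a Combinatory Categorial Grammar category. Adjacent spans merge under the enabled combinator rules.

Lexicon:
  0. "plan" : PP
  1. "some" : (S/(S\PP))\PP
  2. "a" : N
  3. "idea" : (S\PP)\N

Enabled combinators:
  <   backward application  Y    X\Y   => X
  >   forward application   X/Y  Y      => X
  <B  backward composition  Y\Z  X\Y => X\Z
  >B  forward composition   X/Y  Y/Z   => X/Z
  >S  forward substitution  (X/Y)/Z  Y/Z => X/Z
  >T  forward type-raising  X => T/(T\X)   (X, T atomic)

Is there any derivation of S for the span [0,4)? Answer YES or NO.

YES

[0,4] S   >
  [0,2] S/(S\PP)   <
    [0,1] "plan" : PP
    [1,2] "some" : (S/(S\PP))\PP
  [2,4] S\PP   <
    [2,3] "a" : N
    [3,4] "idea" : (S\PP)\N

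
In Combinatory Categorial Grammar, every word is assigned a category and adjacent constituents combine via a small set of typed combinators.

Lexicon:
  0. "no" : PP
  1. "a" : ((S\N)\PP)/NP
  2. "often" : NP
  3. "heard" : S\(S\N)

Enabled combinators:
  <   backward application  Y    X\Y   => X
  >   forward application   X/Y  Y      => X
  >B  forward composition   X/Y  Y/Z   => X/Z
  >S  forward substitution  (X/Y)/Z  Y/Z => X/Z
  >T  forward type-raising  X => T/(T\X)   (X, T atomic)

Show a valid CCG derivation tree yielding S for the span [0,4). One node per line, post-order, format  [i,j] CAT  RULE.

[0,1] PP  lex  "no"
[1,2] ((S\N)\PP)/NP  lex  "a"
[2,3] NP  lex  "often"
[1,3] (S\N)\PP  >  k=2
[0,3] S\N  <  k=1
[3,4] S\(S\N)  lex  "heard"
[0,4] S  <  k=3

[0,4] S   <
  [0,3] S\N   <
    [0,1] "no" : PP
    [1,3] (S\N)\PP   >
      [1,2] "a" : ((S\N)\PP)/NP
      [2,3] "often" : NP
  [3,4] "heard" : S\(S\N)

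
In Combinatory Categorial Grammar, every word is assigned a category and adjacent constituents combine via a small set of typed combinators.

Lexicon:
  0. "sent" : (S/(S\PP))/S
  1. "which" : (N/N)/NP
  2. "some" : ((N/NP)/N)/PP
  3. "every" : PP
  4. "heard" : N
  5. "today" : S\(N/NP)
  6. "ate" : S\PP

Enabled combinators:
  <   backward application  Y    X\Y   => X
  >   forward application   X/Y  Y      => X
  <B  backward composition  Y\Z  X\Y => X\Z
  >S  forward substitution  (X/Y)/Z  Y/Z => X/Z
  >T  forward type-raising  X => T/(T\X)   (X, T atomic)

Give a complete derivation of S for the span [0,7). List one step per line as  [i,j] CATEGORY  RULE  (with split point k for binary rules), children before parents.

[0,1] (S/(S\PP))/S  lex  "sent"
[1,2] (N/N)/NP  lex  "which"
[2,3] ((N/NP)/N)/PP  lex  "some"
[3,4] PP  lex  "every"
[2,4] (N/NP)/N  >  k=3
[4,5] N  lex  "heard"
[2,5] N/NP  >  k=4
[1,5] N/NP  >S  k=2
[5,6] S\(N/NP)  lex  "today"
[1,6] S  <  k=5
[0,6] S/(S\PP)  >  k=1
[6,7] S\PP  lex  "ate"
[0,7] S  >  k=6

[0,7] S   >
  [0,6] S/(S\PP)   >
    [0,1] "sent" : (S/(S\PP))/S
    [1,6] S   <
      [1,5] N/NP   >S
        [1,2] "which" : (N/N)/NP
        [2,5] N/NP   >
          [2,4] (N/NP)/N   >
            [2,3] "some" : ((N/NP)/N)/PP
            [3,4] "every" : PP
          [4,5] "heard" : N
      [5,6] "today" : S\(N/NP)
  [6,7] "ate" : S\PP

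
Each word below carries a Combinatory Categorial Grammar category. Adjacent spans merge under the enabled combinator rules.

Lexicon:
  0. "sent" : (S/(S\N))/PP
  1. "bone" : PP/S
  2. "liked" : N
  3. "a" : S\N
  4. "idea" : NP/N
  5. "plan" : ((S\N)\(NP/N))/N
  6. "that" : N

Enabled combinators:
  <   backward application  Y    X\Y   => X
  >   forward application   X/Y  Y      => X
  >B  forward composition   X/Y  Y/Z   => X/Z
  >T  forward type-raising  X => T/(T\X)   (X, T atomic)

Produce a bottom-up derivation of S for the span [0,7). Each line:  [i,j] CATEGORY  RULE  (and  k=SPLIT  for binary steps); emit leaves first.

[0,7] S   >
  [0,4] S/(S\N)   >
    [0,1] "sent" : (S/(S\N))/PP
    [1,4] PP   >
      [1,2] "bone" : PP/S
      [2,4] S   <
        [2,3] "liked" : N
        [3,4] "a" : S\N
  [4,7] S\N   <
    [4,5] "idea" : NP/N
    [5,7] (S\N)\(NP/N)   >
      [5,6] "plan" : ((S\N)\(NP/N))/N
      [6,7] "that" : N

[0,1] (S/(S\N))/PP  lex  "sent"
[1,2] PP/S  lex  "bone"
[2,3] N  lex  "liked"
[3,4] S\N  lex  "a"
[2,4] S  <  k=3
[1,4] PP  >  k=2
[0,4] S/(S\N)  >  k=1
[4,5] NP/N  lex  "idea"
[5,6] ((S\N)\(NP/N))/N  lex  "plan"
[6,7] N  lex  "that"
[5,7] (S\N)\(NP/N)  >  k=6
[4,7] S\N  <  k=5
[0,7] S  >  k=4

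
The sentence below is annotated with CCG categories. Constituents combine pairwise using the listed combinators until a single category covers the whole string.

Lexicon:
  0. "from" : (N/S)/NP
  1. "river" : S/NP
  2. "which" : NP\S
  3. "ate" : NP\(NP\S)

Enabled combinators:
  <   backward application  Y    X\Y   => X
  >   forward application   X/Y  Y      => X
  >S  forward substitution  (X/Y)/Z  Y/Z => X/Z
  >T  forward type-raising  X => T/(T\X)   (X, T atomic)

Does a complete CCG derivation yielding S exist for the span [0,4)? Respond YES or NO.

NO

(N/S)/NP S/NP NP\S NP\(NP\S)
CKY chart[0,4] = {N, N/(N\N), NP/(NP\N), PP/(PP\N), S/(S\N)}; S ∉ chart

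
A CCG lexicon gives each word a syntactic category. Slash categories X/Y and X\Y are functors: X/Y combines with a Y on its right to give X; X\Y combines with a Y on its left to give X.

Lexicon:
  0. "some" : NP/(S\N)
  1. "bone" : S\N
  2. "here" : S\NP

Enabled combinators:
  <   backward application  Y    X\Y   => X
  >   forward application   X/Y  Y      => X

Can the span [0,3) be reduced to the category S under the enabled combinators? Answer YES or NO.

YES

[0,3] S   <
  [0,2] NP   >
    [0,1] "some" : NP/(S\N)
    [1,2] "bone" : S\N
  [2,3] "here" : S\NP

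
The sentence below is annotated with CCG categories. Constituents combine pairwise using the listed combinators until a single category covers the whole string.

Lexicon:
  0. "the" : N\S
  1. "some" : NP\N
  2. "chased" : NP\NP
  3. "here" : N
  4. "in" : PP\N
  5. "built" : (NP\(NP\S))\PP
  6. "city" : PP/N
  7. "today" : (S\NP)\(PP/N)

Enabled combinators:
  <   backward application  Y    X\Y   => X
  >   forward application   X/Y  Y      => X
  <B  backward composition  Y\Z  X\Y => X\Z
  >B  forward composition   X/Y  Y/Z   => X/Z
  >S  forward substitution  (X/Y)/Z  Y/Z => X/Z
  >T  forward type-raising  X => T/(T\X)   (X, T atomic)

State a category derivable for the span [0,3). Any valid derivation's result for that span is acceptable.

NP\S

[0,8] S   <
  [0,6] NP   <
    [0,3] NP\S   <B
      [0,1] "the" : N\S
      [1,3] NP\N   <B
        [1,2] "some" : NP\N
        [2,3] "chased" : NP\NP
    [3,6] NP\(NP\S)   <
      [3,5] PP   <
        [3,4] "here" : N
        [4,5] "in" : PP\N
      [5,6] "built" : (NP\(NP\S))\PP
  [6,8] S\NP   <
    [6,7] "city" : PP/N
    [7,8] "today" : (S\NP)\(PP/N)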